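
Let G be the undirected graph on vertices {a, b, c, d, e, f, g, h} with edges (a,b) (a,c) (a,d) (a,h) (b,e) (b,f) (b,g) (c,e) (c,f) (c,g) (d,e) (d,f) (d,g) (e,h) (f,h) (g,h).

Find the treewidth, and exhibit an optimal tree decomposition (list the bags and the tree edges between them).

Treewidth 4.
One optimal decomposition is:
Bags: B1 = {b, c, d, g, h}  B2 = {a, b, c, d, h}  B3 = {b, c, d, e, h}  B4 = {b, c, d, f, h}
Tree: B1–B2, B2–B3, B3–B4

Each bag holds 5 vertices, so the decomposition has width 4, which upper-bounds the treewidth. For the lower bound: the 5 vertex sets {b,g}, {a,c}, {e,h}, {d}, {f} are disjoint, each induces a connected subgraph, and every pair is joined by at least one edge of G. Contracting each set to a single vertex therefore yields K_{5} as a minor, and since treewidth is minor-monotone, tw(G) ≥ tw(K_{5}) = 4. The upper and lower bounds meet at 4, so that is the treewidth.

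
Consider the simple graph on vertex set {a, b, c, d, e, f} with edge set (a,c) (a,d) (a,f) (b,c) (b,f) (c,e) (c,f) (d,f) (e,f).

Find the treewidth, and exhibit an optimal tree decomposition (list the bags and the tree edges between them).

Each bag holds 3 vertices, so the decomposition has width 2, which upper-bounds the treewidth. On the other hand G contains the 3-clique {a, d, f}. A clique must lie in a single bag of any decomposition, so no decomposition can have width below 2. Combining the bounds, tw(G) = 2.

Treewidth 2.
One such decomposition:
Bags: B1 = {a, c, f}  B2 = {c, e, f}  B3 = {a, d, f}  B4 = {b, c, f}
Tree: B1–B2, B1–B3, B1–B4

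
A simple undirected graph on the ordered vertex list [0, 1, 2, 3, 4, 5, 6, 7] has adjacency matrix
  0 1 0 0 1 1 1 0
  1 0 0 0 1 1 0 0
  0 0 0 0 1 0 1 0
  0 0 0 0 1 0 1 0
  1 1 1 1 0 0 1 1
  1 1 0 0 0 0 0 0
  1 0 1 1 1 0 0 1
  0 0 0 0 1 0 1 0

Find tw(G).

A width-2 tree decomposition is:
Bags: B1 = {3, 4, 6}  B2 = {0, 4, 6}  B3 = {0, 1, 4}  B4 = {4, 6, 7}  B5 = {2, 4, 6}  B6 = {0, 1, 5}
Tree: B1–B2, B2–B3, B2–B4, B1–B5, B3–B6
Each bag holds 3 vertices, so the decomposition has width 2, which upper-bounds the treewidth. Conversely, {0, 1, 4} is a clique of size 3, and the vertices of any clique must share a bag in every tree decomposition; so some bag has ≥ 3 vertices and tw(G) ≥ 2. The upper and lower bounds meet at 2, so that is the treewidth.

2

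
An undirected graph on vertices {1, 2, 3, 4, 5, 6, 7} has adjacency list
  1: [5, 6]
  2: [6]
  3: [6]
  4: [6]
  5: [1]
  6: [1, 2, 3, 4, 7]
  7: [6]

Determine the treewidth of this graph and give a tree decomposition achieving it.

Each bag holds 2 vertices, so the decomposition has width 1, which upper-bounds the treewidth. Since G has at least one edge (e.g. 4–6), it is not an edgeless graph, so tw(G) ≥ 1. Hence tw(G) = 1 exactly.

Treewidth 1.
One such decomposition:
Bags: B1 = {4, 6}  B2 = {6, 7}  B3 = {1, 6}  B4 = {2, 6}  B5 = {1, 5}  B6 = {3, 6}
Tree: B1–B2, B2–B3, B3–B4, B3–B5, B3–B6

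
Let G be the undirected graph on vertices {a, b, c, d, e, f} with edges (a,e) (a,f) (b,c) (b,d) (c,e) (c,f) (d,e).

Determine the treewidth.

2

A width-2 tree decomposition is:
Bags: B1 = {b, d, e}  B2 = {b, c, e}  B3 = {a, c, e}  B4 = {a, c, f}
Tree: B1–B2, B2–B3, B3–B4
The largest bag has 3 vertices, giving width 2; this decomposition certifies tw(G) ≤ 2. The edges d–b–c–e–d form a cycle, so G is not a tree and its treewidth is at least 2. Combining the bounds, tw(G) = 2.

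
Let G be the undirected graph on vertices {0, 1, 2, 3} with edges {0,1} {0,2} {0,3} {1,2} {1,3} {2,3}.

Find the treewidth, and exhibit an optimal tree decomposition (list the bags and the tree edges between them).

Treewidth 3.
One such decomposition:
Bags: B1 = {0, 1, 2, 3}
Tree: (single bag)

With just one bag of size 4, the width is 4 − 1 = 3, so tw(G) ≤ 3. For the lower bound, the 4 vertices {0, 1, 2, 3} are pairwise adjacent, and any tree decomposition puts a clique entirely inside one bag — forcing width ≥ 3. Combining the bounds, tw(G) = 3.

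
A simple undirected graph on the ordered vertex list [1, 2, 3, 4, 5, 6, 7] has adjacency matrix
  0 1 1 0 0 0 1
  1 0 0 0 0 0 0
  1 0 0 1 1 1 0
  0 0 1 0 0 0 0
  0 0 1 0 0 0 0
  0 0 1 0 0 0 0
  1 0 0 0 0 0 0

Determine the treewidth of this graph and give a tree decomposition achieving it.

Treewidth 1.
One such decomposition:
Bags: B1 = {3, 5}  B2 = {3, 6}  B3 = {3, 4}  B4 = {1, 3}  B5 = {1, 2}  B6 = {1, 7}
Tree: B1–B2, B1–B3, B3–B4, B4–B5, B4–B6

The largest bag has 2 vertices, giving width 1; this decomposition certifies tw(G) ≤ 1. Any graph with an edge has treewidth ≥ 1, and G has the edge 3–5. Combining the bounds, tw(G) = 1.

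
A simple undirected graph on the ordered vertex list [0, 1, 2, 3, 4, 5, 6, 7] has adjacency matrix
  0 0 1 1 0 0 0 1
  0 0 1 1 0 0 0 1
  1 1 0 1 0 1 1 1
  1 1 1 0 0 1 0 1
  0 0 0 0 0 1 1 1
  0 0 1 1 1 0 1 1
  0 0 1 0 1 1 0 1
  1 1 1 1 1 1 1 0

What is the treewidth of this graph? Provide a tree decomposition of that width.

Each bag holds 4 vertices, so the decomposition has width 3, which upper-bounds the treewidth. Conversely, {0, 2, 3, 7} is a clique of size 4, and the vertices of any clique must share a bag in every tree decomposition; so some bag has ≥ 4 vertices and tw(G) ≥ 3. Therefore the treewidth is 3.

Treewidth 3.
Bags: B1 = {2, 3, 5, 7}  B2 = {1, 2, 3, 7}  B3 = {0, 2, 3, 7}  B4 = {2, 5, 6, 7}  B5 = {4, 5, 6, 7}
Tree: B1–B2, B1–B3, B1–B4, B4–B5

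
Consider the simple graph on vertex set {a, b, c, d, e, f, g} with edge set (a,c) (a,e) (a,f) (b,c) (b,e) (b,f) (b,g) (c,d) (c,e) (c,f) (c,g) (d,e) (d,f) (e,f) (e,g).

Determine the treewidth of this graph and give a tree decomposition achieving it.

Treewidth 3.
Bags: B1 = {b, c, e, f}  B2 = {b, c, e, g}  B3 = {c, d, e, f}  B4 = {a, c, e, f}
Tree: B1–B2, B1–B3, B3–B4

The largest bag has 4 vertices, giving width 3; this decomposition certifies tw(G) ≤ 3. Conversely, {b, c, e, g} is a clique of size 4, and the vertices of any clique must share a bag in every tree decomposition; so some bag has ≥ 4 vertices and tw(G) ≥ 3. The upper and lower bounds meet at 3, so that is the treewidth.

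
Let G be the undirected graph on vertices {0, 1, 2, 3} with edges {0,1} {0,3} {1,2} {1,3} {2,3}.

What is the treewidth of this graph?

A width-2 tree decomposition is:
Bags: B1 = {1, 2, 3}  B2 = {0, 1, 3}
Tree: B1–B2
Every bag has size at most 3, so the width is 3 − 1 = 2 and tw(G) ≤ 2. For the lower bound, the 3 vertices {0, 1, 3} are pairwise adjacent, and any tree decomposition puts a clique entirely inside one bag — forcing width ≥ 2. Hence tw(G) = 2 exactly.

2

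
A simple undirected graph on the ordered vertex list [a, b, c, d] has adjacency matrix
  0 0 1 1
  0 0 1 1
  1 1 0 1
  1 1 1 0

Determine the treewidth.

2

A width-2 tree decomposition is:
Bags: B1 = {a, c, d}  B2 = {b, c, d}
Tree: B1–B2
Each bag holds 3 vertices, so the decomposition has width 2, which upper-bounds the treewidth. For the lower bound, the 3 vertices {a, c, d} are pairwise adjacent, and any tree decomposition puts a clique entirely inside one bag — forcing width ≥ 2. Combining the bounds, tw(G) = 2.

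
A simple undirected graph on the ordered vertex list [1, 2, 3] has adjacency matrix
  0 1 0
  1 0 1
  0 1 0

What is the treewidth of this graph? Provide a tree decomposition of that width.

Every bag has size at most 2, so the width is 2 − 1 = 1 and tw(G) ≤ 1. Any graph with an edge has treewidth ≥ 1, and G has the edge 3–2. The upper and lower bounds meet at 1, so that is the treewidth.

Treewidth 1.
One such decomposition:
Bags: B1 = {2, 3}  B2 = {1, 2}
Tree: B1–B2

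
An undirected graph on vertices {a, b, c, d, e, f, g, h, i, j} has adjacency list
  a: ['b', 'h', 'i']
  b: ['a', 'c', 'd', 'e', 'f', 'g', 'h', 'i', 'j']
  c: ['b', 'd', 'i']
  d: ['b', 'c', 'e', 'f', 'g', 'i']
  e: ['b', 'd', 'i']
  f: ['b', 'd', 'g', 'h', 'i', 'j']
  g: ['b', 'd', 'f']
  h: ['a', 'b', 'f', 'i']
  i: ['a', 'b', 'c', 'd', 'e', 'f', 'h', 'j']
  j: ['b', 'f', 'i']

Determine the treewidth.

A width-3 tree decomposition is:
Bags: B1 = {b, d, f, i}  B2 = {b, f, i, j}  B3 = {b, d, f, g}  B4 = {b, f, h, i}  B5 = {b, c, d, i}  B6 = {a, b, h, i}  B7 = {b, d, e, i}
Tree: B1–B2, B1–B3, B2–B4, B1–B5, B4–B6, B1–B7
The largest bag has 4 vertices, giving width 3; this decomposition certifies tw(G) ≤ 3. Conversely, {b, d, f, g} is a clique of size 4, and the vertices of any clique must share a bag in every tree decomposition; so some bag has ≥ 4 vertices and tw(G) ≥ 3. Combining the bounds, tw(G) = 3.

3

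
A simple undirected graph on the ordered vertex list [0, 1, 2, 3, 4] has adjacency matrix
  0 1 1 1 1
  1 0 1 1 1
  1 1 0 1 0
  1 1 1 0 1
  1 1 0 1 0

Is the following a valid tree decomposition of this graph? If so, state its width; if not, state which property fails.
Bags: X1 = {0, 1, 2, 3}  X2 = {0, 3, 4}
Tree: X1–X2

A tree decomposition must satisfy three properties: every vertex lies in some bag; for every edge, both endpoints lie together in some bag; and for every vertex, the bags containing it form a connected subtree. Here edge (1,4) lies in no bag, so the decomposition is invalid.

No — edge (1,4) lies in no bag.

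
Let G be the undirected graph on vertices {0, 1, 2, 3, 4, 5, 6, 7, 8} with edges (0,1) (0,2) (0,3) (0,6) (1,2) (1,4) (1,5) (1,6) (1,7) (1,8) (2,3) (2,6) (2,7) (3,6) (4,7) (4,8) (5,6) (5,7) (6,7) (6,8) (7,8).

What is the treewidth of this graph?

3

A width-3 tree decomposition is:
Bags: B1 = {1, 2, 6, 7}  B2 = {0, 1, 2, 6}  B3 = {0, 2, 3, 6}  B4 = {1, 5, 6, 7}  B5 = {1, 6, 7, 8}  B6 = {1, 4, 7, 8}
Tree: B1–B2, B2–B3, B1–B4, B1–B5, B5–B6
Every bag has size at most 4, so the width is 4 − 1 = 3 and tw(G) ≤ 3. For the lower bound, the 4 vertices {1, 4, 7, 8} are pairwise adjacent, and any tree decomposition puts a clique entirely inside one bag — forcing width ≥ 3. Hence tw(G) = 3 exactly.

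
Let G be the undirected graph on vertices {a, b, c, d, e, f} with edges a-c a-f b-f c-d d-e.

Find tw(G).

A width-1 tree decomposition is:
Bags: B1 = {b, f}  B2 = {a, f}  B3 = {a, c}  B4 = {c, d}  B5 = {d, e}
Tree: B1–B2, B2–B3, B3–B4, B4–B5
Every bag has size at most 2, so the width is 2 − 1 = 1 and tw(G) ≤ 1. G has an edge, so its treewidth is at least 1. Therefore the treewidth is 1.

1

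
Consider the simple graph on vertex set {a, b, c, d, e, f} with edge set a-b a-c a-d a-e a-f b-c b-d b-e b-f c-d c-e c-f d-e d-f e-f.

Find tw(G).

5

A width-5 tree decomposition is:
Bags: B1 = {a, b, c, d, e, f}
Tree: (single bag)
A single bag containing all 6 vertices is trivially a valid decomposition of width 5. On the other hand G contains the 6-clique {a, b, c, d, e, f}. A clique must lie in a single bag of any decomposition, so no decomposition can have width below 5. Hence tw(G) = 5 exactly.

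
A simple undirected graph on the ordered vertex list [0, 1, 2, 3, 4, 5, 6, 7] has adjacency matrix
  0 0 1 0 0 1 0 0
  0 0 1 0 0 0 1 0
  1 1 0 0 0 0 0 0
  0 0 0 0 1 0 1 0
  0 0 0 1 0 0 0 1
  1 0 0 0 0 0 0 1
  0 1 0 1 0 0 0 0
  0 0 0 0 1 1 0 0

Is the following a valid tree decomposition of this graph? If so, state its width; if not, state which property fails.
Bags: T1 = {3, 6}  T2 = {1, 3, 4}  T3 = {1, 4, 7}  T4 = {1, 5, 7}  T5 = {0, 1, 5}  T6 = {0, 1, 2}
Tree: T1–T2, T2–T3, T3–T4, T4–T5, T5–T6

A tree decomposition must satisfy three properties: every vertex lies in some bag; for every edge, both endpoints lie together in some bag; and for every vertex, the bags containing it form a connected subtree. Here edge (1,6) lies in no bag, so the decomposition is invalid.

No — edge (1,6) lies in no bag.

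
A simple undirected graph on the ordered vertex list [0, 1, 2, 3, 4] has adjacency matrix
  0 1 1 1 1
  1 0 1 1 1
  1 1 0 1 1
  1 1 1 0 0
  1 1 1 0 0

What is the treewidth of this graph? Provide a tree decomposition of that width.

Treewidth 3.
Bags: B1 = {0, 1, 2, 3}  B2 = {0, 1, 2, 4}
Tree: B1–B2

Each bag holds 4 vertices, so the decomposition has width 3, which upper-bounds the treewidth. For the lower bound, the 4 vertices {0, 1, 2, 3} are pairwise adjacent, and any tree decomposition puts a clique entirely inside one bag — forcing width ≥ 3. The upper and lower bounds meet at 3, so that is the treewidth.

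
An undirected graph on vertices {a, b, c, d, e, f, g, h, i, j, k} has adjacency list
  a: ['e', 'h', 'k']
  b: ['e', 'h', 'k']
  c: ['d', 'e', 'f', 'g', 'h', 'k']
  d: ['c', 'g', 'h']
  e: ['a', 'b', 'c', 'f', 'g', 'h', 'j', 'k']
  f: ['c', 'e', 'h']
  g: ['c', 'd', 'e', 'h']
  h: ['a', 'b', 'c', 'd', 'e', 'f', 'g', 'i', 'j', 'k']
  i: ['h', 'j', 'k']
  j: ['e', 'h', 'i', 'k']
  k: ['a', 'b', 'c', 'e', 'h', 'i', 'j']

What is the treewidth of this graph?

A width-3 tree decomposition is:
Bags: B1 = {c, e, g, h}  B2 = {c, e, h, k}  B3 = {c, e, f, h}  B4 = {a, e, h, k}  B5 = {e, h, j, k}  B6 = {c, d, g, h}  B7 = {b, e, h, k}  B8 = {h, i, j, k}
Tree: B1–B2, B2–B3, B2–B4, B2–B5, B1–B6, B4–B7, B5–B8
The largest bag has 4 vertices, giving width 3; this decomposition certifies tw(G) ≤ 3. On the other hand G contains the 4-clique {c, d, g, h}. A clique must lie in a single bag of any decomposition, so no decomposition can have width below 3. The upper and lower bounds meet at 3, so that is the treewidth.

3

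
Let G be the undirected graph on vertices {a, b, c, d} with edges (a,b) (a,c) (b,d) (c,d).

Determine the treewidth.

A width-2 tree decomposition is:
Bags: B1 = {a, c, d}  B2 = {a, b, d}
Tree: B1–B2
Every bag has size at most 3, so the width is 3 − 1 = 2 and tw(G) ≤ 2. Since a–c–d–b–a is a cycle in G, G is not acyclic. Forests are exactly the graphs of treewidth ≤ 1, so tw(G) ≥ 2. Combining the bounds, tw(G) = 2.

2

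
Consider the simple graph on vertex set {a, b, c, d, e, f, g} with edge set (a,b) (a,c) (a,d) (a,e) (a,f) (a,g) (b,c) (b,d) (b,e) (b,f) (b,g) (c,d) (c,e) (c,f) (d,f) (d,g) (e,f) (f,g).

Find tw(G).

4

A width-4 tree decomposition is:
Bags: B1 = {a, b, c, e, f}  B2 = {a, b, c, d, f}  B3 = {a, b, d, f, g}
Tree: B1–B2, B2–B3
Each bag holds 5 vertices, so the decomposition has width 4, which upper-bounds the treewidth. On the other hand G contains the 5-clique {a, b, d, f, g}. A clique must lie in a single bag of any decomposition, so no decomposition can have width below 4. Therefore the treewidth is 4.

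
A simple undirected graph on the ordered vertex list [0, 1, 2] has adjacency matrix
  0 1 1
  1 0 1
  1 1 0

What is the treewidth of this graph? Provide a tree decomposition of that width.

Treewidth 2.
One optimal decomposition is:
Bags: B1 = {0, 1, 2}
Tree: (single bag)

A single bag containing all 3 vertices is trivially a valid decomposition of width 2. Conversely, {0, 1, 2} is a clique of size 3, and the vertices of any clique must share a bag in every tree decomposition; so some bag has ≥ 3 vertices and tw(G) ≥ 2. Hence tw(G) = 2 exactly.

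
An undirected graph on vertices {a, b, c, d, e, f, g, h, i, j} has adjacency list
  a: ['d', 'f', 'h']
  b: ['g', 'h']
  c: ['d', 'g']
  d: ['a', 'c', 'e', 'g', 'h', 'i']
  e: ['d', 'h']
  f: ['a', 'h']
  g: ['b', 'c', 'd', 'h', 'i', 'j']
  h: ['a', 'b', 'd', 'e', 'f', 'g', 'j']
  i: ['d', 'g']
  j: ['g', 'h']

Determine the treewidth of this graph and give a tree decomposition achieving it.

The largest bag has 3 vertices, giving width 2; this decomposition certifies tw(G) ≤ 2. On the other hand G contains the 3-clique {d, g, h}. A clique must lie in a single bag of any decomposition, so no decomposition can have width below 2. The upper and lower bounds meet at 2, so that is the treewidth.

Treewidth 2.
One optimal decomposition is:
Bags: B1 = {d, g, h}  B2 = {d, g, i}  B3 = {a, d, h}  B4 = {b, g, h}  B5 = {c, d, g}  B6 = {d, e, h}  B7 = {a, f, h}  B8 = {g, h, j}
Tree: B1–B2, B1–B3, B1–B4, B2–B5, B3–B6, B3–B7, B4–B8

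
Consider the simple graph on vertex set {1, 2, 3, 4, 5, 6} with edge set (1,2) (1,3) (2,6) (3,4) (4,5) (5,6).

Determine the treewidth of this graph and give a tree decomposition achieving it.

Every bag has size at most 3, so the width is 3 − 1 = 2 and tw(G) ≤ 2. For the lower bound, G contains the cycle 6–2–1–3–4–5–6, so G is not a forest; only forests have treewidth ≤ 1, hence tw(G) ≥ 2. Combining the bounds, tw(G) = 2.

Treewidth 2.
One such decomposition:
Bags: B1 = {1, 2, 6}  B2 = {1, 3, 6}  B3 = {3, 4, 6}  B4 = {4, 5, 6}
Tree: B1–B2, B2–B3, B3–B4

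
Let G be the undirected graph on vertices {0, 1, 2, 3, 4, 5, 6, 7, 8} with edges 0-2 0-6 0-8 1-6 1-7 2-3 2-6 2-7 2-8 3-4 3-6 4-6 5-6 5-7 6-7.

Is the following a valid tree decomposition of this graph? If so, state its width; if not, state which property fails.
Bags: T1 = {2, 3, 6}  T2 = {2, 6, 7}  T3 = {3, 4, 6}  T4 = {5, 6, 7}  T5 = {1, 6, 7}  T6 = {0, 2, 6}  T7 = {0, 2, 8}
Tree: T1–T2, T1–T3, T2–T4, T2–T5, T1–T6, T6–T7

Yes; width 2.

Vertex coverage: the bags together contain {0, 1, 2, 3, 4, 5, 6, 7, 8}, the full vertex set. Edge coverage: each edge of G has both endpoints in at least one bag. Running intersection: for every vertex, the bags containing it form a connected subtree. All three properties hold, so this is a valid tree decomposition of width max|bag| − 1 = 2, and hence tw(G) ≤ 2.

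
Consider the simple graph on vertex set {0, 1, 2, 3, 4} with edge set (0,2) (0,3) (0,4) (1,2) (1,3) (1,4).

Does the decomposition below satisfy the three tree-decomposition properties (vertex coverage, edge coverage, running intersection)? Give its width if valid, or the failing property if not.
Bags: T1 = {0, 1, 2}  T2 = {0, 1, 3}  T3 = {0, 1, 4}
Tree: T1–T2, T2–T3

Checking the three conditions: (i) the bags cover all of {0, 1, 2, 3, 4}; (ii) for each edge, some bag contains both endpoints; (iii) the bags containing any fixed vertex form a subtree. All hold, so the decomposition is valid with width 3 − 1 = 2.

Yes; width 2.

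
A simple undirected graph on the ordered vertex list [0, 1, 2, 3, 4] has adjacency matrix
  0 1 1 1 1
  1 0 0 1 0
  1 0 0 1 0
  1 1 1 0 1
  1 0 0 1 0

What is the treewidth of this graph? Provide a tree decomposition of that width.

Treewidth 2.
One such decomposition:
Bags: B1 = {0, 1, 3}  B2 = {0, 3, 4}  B3 = {0, 2, 3}
Tree: B1–B2, B1–B3

Each bag holds 3 vertices, so the decomposition has width 2, which upper-bounds the treewidth. For the lower bound, the 3 vertices {0, 1, 3} are pairwise adjacent, and any tree decomposition puts a clique entirely inside one bag — forcing width ≥ 2. The upper and lower bounds meet at 2, so that is the treewidth.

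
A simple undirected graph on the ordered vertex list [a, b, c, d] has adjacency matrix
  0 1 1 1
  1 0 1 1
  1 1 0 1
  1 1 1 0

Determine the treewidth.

3

A width-3 tree decomposition is:
Bags: B1 = {a, b, c, d}
Tree: (single bag)
A single bag containing all 4 vertices is trivially a valid decomposition of width 3. Conversely, {a, b, c, d} is a clique of size 4, and the vertices of any clique must share a bag in every tree decomposition; so some bag has ≥ 4 vertices and tw(G) ≥ 3. Combining the bounds, tw(G) = 3.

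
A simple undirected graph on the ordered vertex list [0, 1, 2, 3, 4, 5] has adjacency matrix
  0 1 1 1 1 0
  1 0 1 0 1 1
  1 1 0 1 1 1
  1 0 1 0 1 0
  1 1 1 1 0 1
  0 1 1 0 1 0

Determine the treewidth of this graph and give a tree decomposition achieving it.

Each bag holds 4 vertices, so the decomposition has width 3, which upper-bounds the treewidth. For the lower bound, the 4 vertices {0, 1, 2, 4} are pairwise adjacent, and any tree decomposition puts a clique entirely inside one bag — forcing width ≥ 3. Combining the bounds, tw(G) = 3.

Treewidth 3.
Bags: B1 = {0, 1, 2, 4}  B2 = {0, 2, 3, 4}  B3 = {1, 2, 4, 5}
Tree: B1–B2, B1–B3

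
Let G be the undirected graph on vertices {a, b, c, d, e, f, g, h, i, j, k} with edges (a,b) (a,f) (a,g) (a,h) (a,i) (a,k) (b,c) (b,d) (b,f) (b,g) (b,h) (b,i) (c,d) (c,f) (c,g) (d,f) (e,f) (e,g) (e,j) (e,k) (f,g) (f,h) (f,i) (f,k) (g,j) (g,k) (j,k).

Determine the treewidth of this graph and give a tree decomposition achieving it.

Treewidth 3.
Bags: B1 = {a, b, f, g}  B2 = {a, f, g, k}  B3 = {e, f, g, k}  B4 = {a, b, f, i}  B5 = {b, c, f, g}  B6 = {b, c, d, f}  B7 = {e, g, j, k}  B8 = {a, b, f, h}
Tree: B1–B2, B2–B3, B1–B4, B1–B5, B5–B6, B3–B7, B1–B8

Every bag has size at most 4, so the width is 4 − 1 = 3 and tw(G) ≤ 3. For the lower bound, the 4 vertices {e, g, j, k} are pairwise adjacent, and any tree decomposition puts a clique entirely inside one bag — forcing width ≥ 3. Combining the bounds, tw(G) = 3.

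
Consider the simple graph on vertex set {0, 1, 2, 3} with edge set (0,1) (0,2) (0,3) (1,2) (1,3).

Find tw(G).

A width-2 tree decomposition is:
Bags: B1 = {0, 1, 3}  B2 = {0, 1, 2}
Tree: B1–B2
Each bag holds 3 vertices, so the decomposition has width 2, which upper-bounds the treewidth. Conversely, {0, 1, 2} is a clique of size 3, and the vertices of any clique must share a bag in every tree decomposition; so some bag has ≥ 3 vertices and tw(G) ≥ 2. The upper and lower bounds meet at 2, so that is the treewidth.

2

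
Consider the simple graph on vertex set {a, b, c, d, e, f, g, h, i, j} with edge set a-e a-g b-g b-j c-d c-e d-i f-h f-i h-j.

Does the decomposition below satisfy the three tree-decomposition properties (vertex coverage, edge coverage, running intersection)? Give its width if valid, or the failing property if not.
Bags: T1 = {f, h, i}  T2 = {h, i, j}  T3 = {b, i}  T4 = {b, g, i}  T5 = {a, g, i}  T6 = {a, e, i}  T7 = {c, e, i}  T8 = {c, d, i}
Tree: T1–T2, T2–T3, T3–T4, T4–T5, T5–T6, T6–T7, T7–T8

A tree decomposition must satisfy three properties: every vertex lies in some bag; for every edge, both endpoints lie together in some bag; and for every vertex, the bags containing it form a connected subtree. Here edge (j,b) lies in no bag, so the decomposition is invalid.

No — edge (j,b) lies in no bag.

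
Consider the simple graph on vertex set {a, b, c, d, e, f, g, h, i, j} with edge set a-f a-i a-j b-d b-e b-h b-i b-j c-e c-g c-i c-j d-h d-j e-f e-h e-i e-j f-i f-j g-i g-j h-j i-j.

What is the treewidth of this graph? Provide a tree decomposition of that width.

Every bag has size at most 4, so the width is 4 − 1 = 3 and tw(G) ≤ 3. Conversely, {b, d, h, j} is a clique of size 4, and the vertices of any clique must share a bag in every tree decomposition; so some bag has ≥ 4 vertices and tw(G) ≥ 3. The upper and lower bounds meet at 3, so that is the treewidth.

Treewidth 3.
One such decomposition:
Bags: B1 = {b, e, i, j}  B2 = {b, e, h, j}  B3 = {e, f, i, j}  B4 = {a, f, i, j}  B5 = {b, d, h, j}  B6 = {c, e, i, j}  B7 = {c, g, i, j}
Tree: B1–B2, B1–B3, B3–B4, B2–B5, B3–B6, B6–B7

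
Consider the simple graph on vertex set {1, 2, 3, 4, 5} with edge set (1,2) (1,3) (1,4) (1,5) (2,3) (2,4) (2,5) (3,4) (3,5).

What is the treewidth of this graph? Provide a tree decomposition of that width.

Treewidth 3.
Bags: B1 = {1, 2, 3, 4}  B2 = {1, 2, 3, 5}
Tree: B1–B2

The largest bag has 4 vertices, giving width 3; this decomposition certifies tw(G) ≤ 3. Conversely, {1, 2, 3, 4} is a clique of size 4, and the vertices of any clique must share a bag in every tree decomposition; so some bag has ≥ 4 vertices and tw(G) ≥ 3. Hence tw(G) = 3 exactly.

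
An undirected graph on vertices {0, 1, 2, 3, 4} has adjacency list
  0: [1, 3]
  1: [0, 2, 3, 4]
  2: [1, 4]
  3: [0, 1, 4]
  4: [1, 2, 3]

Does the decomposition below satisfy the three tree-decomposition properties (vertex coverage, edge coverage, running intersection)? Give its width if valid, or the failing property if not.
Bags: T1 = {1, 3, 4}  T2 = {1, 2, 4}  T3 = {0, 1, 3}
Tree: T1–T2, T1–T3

Every vertex of G appears in some bag (union = {0, 1, 2, 3, 4}); every edge is covered by a bag; and for each vertex v the set of bags containing v is connected in the bag tree. The decomposition is therefore valid. The largest bag has 3 vertices, so the width is 2.

Yes; width 2.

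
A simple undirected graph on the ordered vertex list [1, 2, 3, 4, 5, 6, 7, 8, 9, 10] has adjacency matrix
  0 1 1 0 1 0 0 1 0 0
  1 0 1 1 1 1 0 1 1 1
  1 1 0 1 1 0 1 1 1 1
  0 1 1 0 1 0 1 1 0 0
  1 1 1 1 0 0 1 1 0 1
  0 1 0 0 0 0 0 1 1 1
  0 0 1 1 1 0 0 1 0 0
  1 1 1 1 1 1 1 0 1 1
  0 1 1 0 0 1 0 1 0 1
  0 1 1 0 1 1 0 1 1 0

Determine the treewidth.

4

A width-4 tree decomposition is:
Bags: B1 = {1, 2, 3, 5, 8}  B2 = {2, 3, 5, 8, 10}  B3 = {2, 3, 8, 9, 10}  B4 = {2, 3, 4, 5, 8}  B5 = {3, 4, 5, 7, 8}  B6 = {2, 6, 8, 9, 10}
Tree: B1–B2, B2–B3, B1–B4, B4–B5, B3–B6
The largest bag has 5 vertices, giving width 4; this decomposition certifies tw(G) ≤ 4. On the other hand G contains the 5-clique {2, 3, 8, 9, 10}. A clique must lie in a single bag of any decomposition, so no decomposition can have width below 4. Therefore the treewidth is 4.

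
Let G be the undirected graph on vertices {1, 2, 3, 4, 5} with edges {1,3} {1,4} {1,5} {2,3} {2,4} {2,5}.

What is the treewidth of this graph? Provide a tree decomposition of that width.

Each bag holds 3 vertices, so the decomposition has width 2, which upper-bounds the treewidth. For the lower bound, G contains the cycle 3–2–5–1–3, so G is not a forest; only forests have treewidth ≤ 1, hence tw(G) ≥ 2. Combining the bounds, tw(G) = 2.

Treewidth 2.
One such decomposition:
Bags: B1 = {1, 2, 3}  B2 = {1, 2, 5}  B3 = {1, 2, 4}
Tree: B1–B2, B2–B3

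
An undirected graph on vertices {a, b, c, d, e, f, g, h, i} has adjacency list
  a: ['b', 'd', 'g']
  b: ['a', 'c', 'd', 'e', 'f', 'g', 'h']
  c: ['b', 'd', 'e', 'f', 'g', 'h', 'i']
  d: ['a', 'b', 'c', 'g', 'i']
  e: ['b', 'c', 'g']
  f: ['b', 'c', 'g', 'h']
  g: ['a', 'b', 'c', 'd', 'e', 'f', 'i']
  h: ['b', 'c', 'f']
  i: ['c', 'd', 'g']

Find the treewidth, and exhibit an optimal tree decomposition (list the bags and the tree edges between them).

The largest bag has 4 vertices, giving width 3; this decomposition certifies tw(G) ≤ 3. On the other hand G contains the 4-clique {b, c, d, g}. A clique must lie in a single bag of any decomposition, so no decomposition can have width below 3. Combining the bounds, tw(G) = 3.

Treewidth 3.
One optimal decomposition is:
Bags: B1 = {b, c, f, g}  B2 = {b, c, d, g}  B3 = {c, d, g, i}  B4 = {a, b, d, g}  B5 = {b, c, f, h}  B6 = {b, c, e, g}
Tree: B1–B2, B2–B3, B2–B4, B1–B5, B1–B6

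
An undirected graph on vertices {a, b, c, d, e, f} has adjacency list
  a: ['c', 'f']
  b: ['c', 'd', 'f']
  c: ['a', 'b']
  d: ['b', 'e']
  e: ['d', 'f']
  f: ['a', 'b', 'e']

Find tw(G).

A width-2 tree decomposition is:
Bags: B1 = {d, e, f}  B2 = {b, d, f}  B3 = {a, b, f}  B4 = {a, b, c}
Tree: B1–B2, B2–B3, B3–B4
The largest bag has 3 vertices, giving width 2; this decomposition certifies tw(G) ≤ 2. The edges e–d–b–f–e form a cycle, so G is not a tree and its treewidth is at least 2. The upper and lower bounds meet at 2, so that is the treewidth.

2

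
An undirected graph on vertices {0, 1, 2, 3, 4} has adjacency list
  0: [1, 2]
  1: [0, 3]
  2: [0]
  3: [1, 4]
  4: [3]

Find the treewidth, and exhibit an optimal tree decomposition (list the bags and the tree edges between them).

The largest bag has 2 vertices, giving width 1; this decomposition certifies tw(G) ≤ 1. G has an edge, so its treewidth is at least 1. Hence tw(G) = 1 exactly.

Treewidth 1.
One such decomposition:
Bags: B1 = {1, 3}  B2 = {0, 1}  B3 = {0, 2}  B4 = {3, 4}
Tree: B1–B2, B2–B3, B1–B4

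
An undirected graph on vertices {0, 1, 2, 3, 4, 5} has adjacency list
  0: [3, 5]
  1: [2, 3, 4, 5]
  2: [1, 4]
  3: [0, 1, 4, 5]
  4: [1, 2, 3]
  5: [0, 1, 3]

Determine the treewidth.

2

A width-2 tree decomposition is:
Bags: B1 = {0, 3, 5}  B2 = {1, 3, 5}  B3 = {1, 3, 4}  B4 = {1, 2, 4}
Tree: B1–B2, B2–B3, B3–B4
Every bag has size at most 3, so the width is 3 − 1 = 2 and tw(G) ≤ 2. On the other hand G contains the 3-clique {0, 3, 5}. A clique must lie in a single bag of any decomposition, so no decomposition can have width below 2. Hence tw(G) = 2 exactly.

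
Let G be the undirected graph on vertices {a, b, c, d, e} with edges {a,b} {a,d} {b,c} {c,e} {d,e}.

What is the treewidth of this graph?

2

A width-2 tree decomposition is:
Bags: B1 = {c, d, e}  B2 = {b, c, d}  B3 = {a, b, d}
Tree: B1–B2, B2–B3
The largest bag has 3 vertices, giving width 2; this decomposition certifies tw(G) ≤ 2. Since d–e–c–b–a–d is a cycle in G, G is not acyclic. Forests are exactly the graphs of treewidth ≤ 1, so tw(G) ≥ 2. The upper and lower bounds meet at 2, so that is the treewidth.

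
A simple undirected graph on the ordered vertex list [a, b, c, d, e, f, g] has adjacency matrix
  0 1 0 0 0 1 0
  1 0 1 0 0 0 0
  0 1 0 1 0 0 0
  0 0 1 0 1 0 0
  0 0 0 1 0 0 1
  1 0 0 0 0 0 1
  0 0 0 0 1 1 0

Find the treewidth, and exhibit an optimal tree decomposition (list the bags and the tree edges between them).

Every bag has size at most 3, so the width is 3 − 1 = 2 and tw(G) ≤ 2. Since b–c–d–e–g–f–a–b is a cycle in G, G is not acyclic. Forests are exactly the graphs of treewidth ≤ 1, so tw(G) ≥ 2. Hence tw(G) = 2 exactly.

Treewidth 2.
One such decomposition:
Bags: B1 = {b, c, d}  B2 = {b, d, e}  B3 = {b, e, g}  B4 = {b, f, g}  B5 = {a, b, f}
Tree: B1–B2, B2–B3, B3–B4, B4–B5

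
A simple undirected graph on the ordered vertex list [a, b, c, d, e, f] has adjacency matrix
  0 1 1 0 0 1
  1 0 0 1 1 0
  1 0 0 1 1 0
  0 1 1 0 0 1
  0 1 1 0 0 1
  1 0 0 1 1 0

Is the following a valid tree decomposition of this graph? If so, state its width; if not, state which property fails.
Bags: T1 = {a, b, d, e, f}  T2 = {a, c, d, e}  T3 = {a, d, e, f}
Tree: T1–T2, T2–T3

No — bags containing vertex f are not connected in the tree.

A tree decomposition must satisfy three properties: every vertex lies in some bag; for every edge, both endpoints lie together in some bag; and for every vertex, the bags containing it form a connected subtree. Here bags containing vertex f are not connected in the tree, so the decomposition is invalid.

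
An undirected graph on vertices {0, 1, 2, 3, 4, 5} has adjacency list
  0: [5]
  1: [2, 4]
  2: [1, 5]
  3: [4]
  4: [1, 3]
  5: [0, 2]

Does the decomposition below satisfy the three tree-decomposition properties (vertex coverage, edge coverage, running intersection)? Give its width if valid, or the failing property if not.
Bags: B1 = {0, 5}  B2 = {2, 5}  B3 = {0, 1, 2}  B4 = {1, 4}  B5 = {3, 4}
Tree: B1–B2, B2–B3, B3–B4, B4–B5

A tree decomposition must satisfy three properties: every vertex lies in some bag; for every edge, both endpoints lie together in some bag; and for every vertex, the bags containing it form a connected subtree. Here bags containing vertex 0 are not connected in the tree, so the decomposition is invalid.

No — bags containing vertex 0 are not connected in the tree.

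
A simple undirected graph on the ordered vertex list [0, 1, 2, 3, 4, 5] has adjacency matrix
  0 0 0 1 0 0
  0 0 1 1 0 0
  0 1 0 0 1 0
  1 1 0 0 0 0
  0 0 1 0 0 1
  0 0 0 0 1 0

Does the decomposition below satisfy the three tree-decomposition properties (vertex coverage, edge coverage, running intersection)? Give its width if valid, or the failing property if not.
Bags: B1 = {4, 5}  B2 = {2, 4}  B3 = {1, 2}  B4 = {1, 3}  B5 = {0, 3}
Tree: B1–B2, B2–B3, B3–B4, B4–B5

Yes; width 1.

Checking the three conditions: (i) the bags cover all of {0, 1, 2, 3, 4, 5}; (ii) for each edge, some bag contains both endpoints; (iii) the bags containing any fixed vertex form a subtree. All hold, so the decomposition is valid with width 2 − 1 = 1.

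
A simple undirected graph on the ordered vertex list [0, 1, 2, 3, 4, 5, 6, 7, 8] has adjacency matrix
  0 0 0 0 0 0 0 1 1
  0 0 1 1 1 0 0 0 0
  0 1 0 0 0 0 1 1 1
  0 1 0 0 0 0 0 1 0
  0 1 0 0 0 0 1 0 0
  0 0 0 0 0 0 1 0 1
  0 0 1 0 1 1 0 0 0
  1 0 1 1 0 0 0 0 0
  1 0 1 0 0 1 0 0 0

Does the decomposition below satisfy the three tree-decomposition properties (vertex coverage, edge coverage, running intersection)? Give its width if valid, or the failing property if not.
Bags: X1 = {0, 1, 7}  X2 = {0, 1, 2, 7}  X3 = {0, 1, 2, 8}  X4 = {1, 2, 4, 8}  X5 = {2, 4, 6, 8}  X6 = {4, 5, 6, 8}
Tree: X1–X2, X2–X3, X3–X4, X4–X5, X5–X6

A tree decomposition must satisfy three properties: every vertex lies in some bag; for every edge, both endpoints lie together in some bag; and for every vertex, the bags containing it form a connected subtree. Here vertex 3 appears in no bag, so the decomposition is invalid.

No — vertex 3 appears in no bag.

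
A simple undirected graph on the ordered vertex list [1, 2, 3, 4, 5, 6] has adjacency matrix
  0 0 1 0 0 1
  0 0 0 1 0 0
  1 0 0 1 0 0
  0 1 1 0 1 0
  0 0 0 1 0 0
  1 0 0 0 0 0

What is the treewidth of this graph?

1

A width-1 tree decomposition is:
Bags: B1 = {3, 4}  B2 = {1, 3}  B3 = {2, 4}  B4 = {4, 5}  B5 = {1, 6}
Tree: B1–B2, B1–B3, B1–B4, B2–B5
Every bag has size at most 2, so the width is 2 − 1 = 1 and tw(G) ≤ 1. Since G has at least one edge (e.g. 3–4), it is not an edgeless graph, so tw(G) ≥ 1. Therefore the treewidth is 1.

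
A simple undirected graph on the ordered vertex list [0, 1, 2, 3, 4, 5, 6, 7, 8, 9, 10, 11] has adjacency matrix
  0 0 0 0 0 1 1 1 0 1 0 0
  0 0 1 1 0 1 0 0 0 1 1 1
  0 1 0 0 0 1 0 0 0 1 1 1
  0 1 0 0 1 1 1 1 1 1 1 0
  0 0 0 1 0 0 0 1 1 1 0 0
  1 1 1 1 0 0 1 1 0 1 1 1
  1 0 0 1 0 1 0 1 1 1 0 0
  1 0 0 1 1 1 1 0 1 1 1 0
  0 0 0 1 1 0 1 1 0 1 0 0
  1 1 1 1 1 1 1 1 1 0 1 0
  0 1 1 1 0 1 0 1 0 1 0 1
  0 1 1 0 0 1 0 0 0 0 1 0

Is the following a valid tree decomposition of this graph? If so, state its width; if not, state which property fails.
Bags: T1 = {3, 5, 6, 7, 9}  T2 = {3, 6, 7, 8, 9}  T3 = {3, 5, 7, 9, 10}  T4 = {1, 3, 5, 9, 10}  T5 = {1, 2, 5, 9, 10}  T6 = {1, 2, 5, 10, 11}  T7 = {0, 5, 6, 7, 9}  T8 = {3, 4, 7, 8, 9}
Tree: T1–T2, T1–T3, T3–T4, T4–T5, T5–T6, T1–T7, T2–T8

Yes; width 4.

Checking the three conditions: (i) the bags cover all of {0, 1, 2, 3, 4, 5, 6, 7, 8, 9, 10, 11}; (ii) for each edge, some bag contains both endpoints; (iii) the bags containing any fixed vertex form a subtree. All hold, so the decomposition is valid with width 5 − 1 = 4.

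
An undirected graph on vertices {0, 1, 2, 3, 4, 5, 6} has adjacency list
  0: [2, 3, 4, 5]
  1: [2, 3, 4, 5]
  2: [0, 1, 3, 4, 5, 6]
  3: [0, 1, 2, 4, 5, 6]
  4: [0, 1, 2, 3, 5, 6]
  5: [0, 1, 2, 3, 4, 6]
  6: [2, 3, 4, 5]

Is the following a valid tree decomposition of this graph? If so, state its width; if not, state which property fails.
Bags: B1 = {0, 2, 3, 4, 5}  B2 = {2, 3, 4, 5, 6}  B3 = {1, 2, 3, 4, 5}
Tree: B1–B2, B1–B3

Yes; width 4.

Vertex coverage: the bags together contain {0, 1, 2, 3, 4, 5, 6}, the full vertex set. Edge coverage: each edge of G has both endpoints in at least one bag. Running intersection: for every vertex, the bags containing it form a connected subtree. All three properties hold, so this is a valid tree decomposition of width max|bag| − 1 = 4, and hence tw(G) ≤ 4.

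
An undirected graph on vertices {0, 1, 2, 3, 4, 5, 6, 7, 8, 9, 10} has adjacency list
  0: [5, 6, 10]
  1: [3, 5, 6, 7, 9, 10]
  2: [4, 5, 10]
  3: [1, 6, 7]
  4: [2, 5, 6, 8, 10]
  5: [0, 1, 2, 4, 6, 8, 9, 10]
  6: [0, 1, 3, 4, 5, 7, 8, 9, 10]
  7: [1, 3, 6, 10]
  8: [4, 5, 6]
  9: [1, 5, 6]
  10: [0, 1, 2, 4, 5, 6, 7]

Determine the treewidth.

3

A width-3 tree decomposition is:
Bags: B1 = {1, 5, 6, 10}  B2 = {1, 6, 7, 10}  B3 = {1, 5, 6, 9}  B4 = {4, 5, 6, 10}  B5 = {4, 5, 6, 8}  B6 = {1, 3, 6, 7}  B7 = {2, 4, 5, 10}  B8 = {0, 5, 6, 10}
Tree: B1–B2, B1–B3, B1–B4, B4–B5, B2–B6, B4–B7, B1–B8
Each bag holds 4 vertices, so the decomposition has width 3, which upper-bounds the treewidth. Conversely, {2, 4, 5, 10} is a clique of size 4, and the vertices of any clique must share a bag in every tree decomposition; so some bag has ≥ 4 vertices and tw(G) ≥ 3. The upper and lower bounds meet at 3, so that is the treewidth.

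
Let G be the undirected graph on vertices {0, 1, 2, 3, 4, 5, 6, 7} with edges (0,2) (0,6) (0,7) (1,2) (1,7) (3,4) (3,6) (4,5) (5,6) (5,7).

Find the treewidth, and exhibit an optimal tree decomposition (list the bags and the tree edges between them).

The largest bag has 3 vertices, giving width 2; this decomposition certifies tw(G) ≤ 2. The edges 1–2–0–7–1 form a cycle, so G is not a tree and its treewidth is at least 2. Combining the bounds, tw(G) = 2.

Treewidth 2.
One such decomposition:
Bags: B1 = {1, 2, 7}  B2 = {0, 2, 7}  B3 = {0, 5, 7}  B4 = {0, 5, 6}  B5 = {4, 5, 6}  B6 = {3, 4, 6}
Tree: B1–B2, B2–B3, B3–B4, B4–B5, B5–B6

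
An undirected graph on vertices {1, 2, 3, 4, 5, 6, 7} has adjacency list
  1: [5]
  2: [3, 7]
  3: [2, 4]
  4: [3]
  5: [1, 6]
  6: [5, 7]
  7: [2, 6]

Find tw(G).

A width-1 tree decomposition is:
Bags: B1 = {1, 5}  B2 = {5, 6}  B3 = {6, 7}  B4 = {2, 7}  B5 = {2, 3}  B6 = {3, 4}
Tree: B1–B2, B2–B3, B3–B4, B4–B5, B5–B6
Each bag holds 2 vertices, so the decomposition has width 1, which upper-bounds the treewidth. Any graph with an edge has treewidth ≥ 1, and G has the edge 1–5. Therefore the treewidth is 1.

1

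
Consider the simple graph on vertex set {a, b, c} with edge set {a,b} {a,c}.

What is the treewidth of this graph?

A width-1 tree decomposition is:
Bags: B1 = {a, c}  B2 = {a, b}
Tree: B1–B2
Every bag has size at most 2, so the width is 2 − 1 = 1 and tw(G) ≤ 1. Any graph with an edge has treewidth ≥ 1, and G has the edge a–c. Hence tw(G) = 1 exactly.

1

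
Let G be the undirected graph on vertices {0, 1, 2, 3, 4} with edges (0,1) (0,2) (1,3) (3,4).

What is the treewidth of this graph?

1

A width-1 tree decomposition is:
Bags: B1 = {3, 4}  B2 = {1, 3}  B3 = {0, 1}  B4 = {0, 2}
Tree: B1–B2, B2–B3, B3–B4
Every bag has size at most 2, so the width is 2 − 1 = 1 and tw(G) ≤ 1. Any graph with an edge has treewidth ≥ 1, and G has the edge 4–3. Combining the bounds, tw(G) = 1.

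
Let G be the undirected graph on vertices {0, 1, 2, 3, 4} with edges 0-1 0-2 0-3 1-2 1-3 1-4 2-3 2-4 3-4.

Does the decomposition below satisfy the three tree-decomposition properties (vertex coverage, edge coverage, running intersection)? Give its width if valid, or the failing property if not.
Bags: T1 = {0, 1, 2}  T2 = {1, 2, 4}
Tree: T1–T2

A tree decomposition must satisfy three properties: every vertex lies in some bag; for every edge, both endpoints lie together in some bag; and for every vertex, the bags containing it form a connected subtree. Here vertex 3 appears in no bag, so the decomposition is invalid.

No — vertex 3 appears in no bag.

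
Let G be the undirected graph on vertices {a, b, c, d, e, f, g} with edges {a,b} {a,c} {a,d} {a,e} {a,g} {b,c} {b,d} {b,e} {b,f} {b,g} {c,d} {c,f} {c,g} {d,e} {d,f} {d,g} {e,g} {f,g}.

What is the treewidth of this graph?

4

A width-4 tree decomposition is:
Bags: B1 = {a, b, c, d, g}  B2 = {b, c, d, f, g}  B3 = {a, b, d, e, g}
Tree: B1–B2, B1–B3
Every bag has size at most 5, so the width is 5 − 1 = 4 and tw(G) ≤ 4. For the lower bound, the 5 vertices {b, c, d, f, g} are pairwise adjacent, and any tree decomposition puts a clique entirely inside one bag — forcing width ≥ 4. The upper and lower bounds meet at 4, so that is the treewidth.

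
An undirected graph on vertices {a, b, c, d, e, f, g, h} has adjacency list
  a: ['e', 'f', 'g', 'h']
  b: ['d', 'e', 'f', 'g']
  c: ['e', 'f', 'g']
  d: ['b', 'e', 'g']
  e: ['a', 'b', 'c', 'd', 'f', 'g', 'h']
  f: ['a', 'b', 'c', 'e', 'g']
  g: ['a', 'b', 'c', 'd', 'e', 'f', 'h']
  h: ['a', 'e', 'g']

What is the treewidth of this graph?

3

A width-3 tree decomposition is:
Bags: B1 = {a, e, f, g}  B2 = {b, e, f, g}  B3 = {a, e, g, h}  B4 = {c, e, f, g}  B5 = {b, d, e, g}
Tree: B1–B2, B1–B3, B1–B4, B2–B5
Every bag has size at most 4, so the width is 4 − 1 = 3 and tw(G) ≤ 3. On the other hand G contains the 4-clique {b, d, e, g}. A clique must lie in a single bag of any decomposition, so no decomposition can have width below 3. Therefore the treewidth is 3.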